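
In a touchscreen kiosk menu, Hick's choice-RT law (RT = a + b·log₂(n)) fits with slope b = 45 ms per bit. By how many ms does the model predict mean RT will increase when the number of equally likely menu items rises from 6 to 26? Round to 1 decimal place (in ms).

ΔRT = (a + b log₂ n₂) − (a + b log₂ n₁) = b·(log₂ n₂ − log₂ n₁).
log₂(26) − log₂(6) = 4.7004 − 2.5850 = 2.1155.
ΔRT = 45 × 2.1155 = 95.196 ms.

95.2 ms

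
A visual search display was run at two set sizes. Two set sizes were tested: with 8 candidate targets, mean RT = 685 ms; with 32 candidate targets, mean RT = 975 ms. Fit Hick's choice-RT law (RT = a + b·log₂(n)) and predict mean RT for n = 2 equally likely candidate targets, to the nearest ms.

Solve the two-equation system in a and b:
  b = (975 − 685) / (log₂ 32 − log₂ 8) = 290 / (5 − 3) = 145 ms/bit
  a = 685 − 145 × 3 = 250 ms
Then RT(2) = 250 + 145 × log₂ 2 = 250 + 145 × 1 ≈ 395.000 ms.

395 ms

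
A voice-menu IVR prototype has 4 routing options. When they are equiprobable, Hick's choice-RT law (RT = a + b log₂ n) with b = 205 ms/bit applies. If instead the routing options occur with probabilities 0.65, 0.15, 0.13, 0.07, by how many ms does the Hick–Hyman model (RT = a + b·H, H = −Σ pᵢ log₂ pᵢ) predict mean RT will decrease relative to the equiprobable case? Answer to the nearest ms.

110 ms

The RT saving is b·ΔH. Equiprobable H₀ = log₂(4) = 2.0000 bits; with the given probabilities H = 1.4657 bits.
b·(H₀ − H) = 205 × (2.0000 − 1.4657) = 109.53 ms.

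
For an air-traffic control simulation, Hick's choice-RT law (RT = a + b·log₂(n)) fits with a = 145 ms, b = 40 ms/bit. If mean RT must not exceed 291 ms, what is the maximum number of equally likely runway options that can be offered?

12

Set 145 + 40·log₂ n ≤ 291 → log₂ n ≤ (291 − 145)/40 = 3.6500.
So n ≤ 2^3.6500 = 12.553; the largest integer n is 12.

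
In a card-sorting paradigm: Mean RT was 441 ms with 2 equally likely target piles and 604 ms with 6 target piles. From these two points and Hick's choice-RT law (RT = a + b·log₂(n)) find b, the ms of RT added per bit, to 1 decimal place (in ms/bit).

102.8 ms/bit

Slope: b = (604 − 441) / (log₂ 6 − log₂ 2) = 163/1.5850 = 102.842 ms/bit.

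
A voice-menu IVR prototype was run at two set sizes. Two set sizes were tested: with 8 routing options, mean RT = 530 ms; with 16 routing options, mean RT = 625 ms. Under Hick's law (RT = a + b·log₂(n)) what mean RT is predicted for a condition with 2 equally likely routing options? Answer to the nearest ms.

RT is linear in log₂ n, so two points fix the line:
  b = (625 − 530) / (log₂ 16 − log₂ 8) = 95 / (4 − 3) = 95 ms/bit
  a = 530 − 95 × 3 = 245 ms
Then RT(2) = 245 + 95 × log₂ 2 = 245 + 95 × 1 ≈ 340.000 ms.

340 ms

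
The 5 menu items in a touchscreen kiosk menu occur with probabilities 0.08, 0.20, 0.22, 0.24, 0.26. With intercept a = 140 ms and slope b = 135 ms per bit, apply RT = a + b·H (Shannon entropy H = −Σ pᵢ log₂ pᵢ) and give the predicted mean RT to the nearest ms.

442 ms

H = 0.08·log₂(1/0.08) + 0.20·log₂(1/0.20) + 0.22·log₂(1/0.22) + 0.24·log₂(1/0.24) + 0.26·log₂(1/0.26) = 2.2359 bits.
RT = 140 + 135 × 2.2359 = 441.85 ms.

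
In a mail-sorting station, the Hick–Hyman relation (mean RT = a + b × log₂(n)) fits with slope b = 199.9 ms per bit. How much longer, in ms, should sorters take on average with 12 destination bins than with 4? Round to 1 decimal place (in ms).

The intercept a cancels: ΔRT = b·(log₂ n₂ − log₂ n₁) = b·log₂(n₂/n₁).
log₂(12) − log₂(4) = 3.5850 − 2 = 1.5850.
ΔRT = 199.9 × 1.5850 = 316.834 ms.

316.8 ms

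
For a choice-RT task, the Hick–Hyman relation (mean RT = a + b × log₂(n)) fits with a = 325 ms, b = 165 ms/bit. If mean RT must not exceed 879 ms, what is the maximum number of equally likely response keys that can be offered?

Set 325 + 165·log₂ n ≤ 879 → log₂ n ≤ (879 − 325)/165 = 3.3576.
So n ≤ 2^3.3576 = 10.250; the largest integer n is 10.

10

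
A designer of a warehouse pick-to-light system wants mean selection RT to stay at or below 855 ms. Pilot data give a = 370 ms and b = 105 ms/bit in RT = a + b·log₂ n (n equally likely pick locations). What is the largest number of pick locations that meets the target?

Set 370 + 105·log₂ n ≤ 855 → log₂ n ≤ (855 − 370)/105 = 4.6190.
So n ≤ 2^4.6190 = 24.574; the largest integer n is 24.

24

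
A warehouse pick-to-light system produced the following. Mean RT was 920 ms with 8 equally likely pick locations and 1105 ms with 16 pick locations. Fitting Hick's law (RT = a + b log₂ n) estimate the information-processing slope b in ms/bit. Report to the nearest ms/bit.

The slope on a log₂ axis is (1105 − 920) / (4 − 3) = 185 ms/bit.

185 ms/bit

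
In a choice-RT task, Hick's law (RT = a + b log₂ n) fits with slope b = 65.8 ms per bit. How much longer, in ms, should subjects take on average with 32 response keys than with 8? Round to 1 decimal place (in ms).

Only the slope matters, since a is common to both: ΔRT = b·log₂(n₂/n₁).
log₂(32) − log₂(8) = log₂(32/8) = log₂(4) = 2.
ΔRT = 65.8 × 2.0000 = 131.600 ms.

131.6 ms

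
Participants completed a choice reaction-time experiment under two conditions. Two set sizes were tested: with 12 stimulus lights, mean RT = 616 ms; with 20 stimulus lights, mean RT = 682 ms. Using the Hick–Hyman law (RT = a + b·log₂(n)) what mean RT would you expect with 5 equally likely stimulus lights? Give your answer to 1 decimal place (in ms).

502.9 ms

RT is linear in log₂ n, so two points fix the line:
  b = (682 − 616) / (log₂ 20 − log₂ 12) = 66 / (4.3219 − 3.5850) = 89.556 ms/bit
  a = 616 − 89.556 × 3.5850 = 294.944 ms
Then RT(5) = 294.944 + 89.556 × log₂ 5 = 294.944 + 89.556 × 2.3219 ≈ 502.887 ms.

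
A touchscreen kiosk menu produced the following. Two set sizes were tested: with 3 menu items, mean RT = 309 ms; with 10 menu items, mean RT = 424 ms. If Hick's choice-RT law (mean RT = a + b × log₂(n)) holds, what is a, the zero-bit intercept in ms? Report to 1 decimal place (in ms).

The slope on a log₂ axis is (424 − 309) / (3.3219 − 1.5850) = 66.207 ms/bit.
Intercept: a = 309 − 66.207·log₂(3) = 204.064 ms.

204.1 ms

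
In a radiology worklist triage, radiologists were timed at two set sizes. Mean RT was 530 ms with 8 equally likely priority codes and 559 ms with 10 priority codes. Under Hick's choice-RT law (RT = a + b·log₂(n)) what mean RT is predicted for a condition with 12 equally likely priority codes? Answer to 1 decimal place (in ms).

582.7 ms

Solve the two-equation system in a and b:
  b = (559 − 530) / (log₂ 10 − log₂ 8) = 29 / (3.3219 − 3) = 90.082 ms/bit
  a = 530 − 90.082 × 3 = 259.753 ms
Then RT(12) = 259.753 + 90.082 × log₂ 12 = 259.753 + 90.082 × 3.5850 ≈ 582.695 ms.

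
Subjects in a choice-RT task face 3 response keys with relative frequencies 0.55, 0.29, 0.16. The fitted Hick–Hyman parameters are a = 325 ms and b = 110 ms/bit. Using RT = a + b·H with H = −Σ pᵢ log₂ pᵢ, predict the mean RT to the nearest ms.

481 ms

H = 0.55·log₂(1/0.55) + 0.29·log₂(1/0.29) + 0.16·log₂(1/0.16) = 1.4153 bits.
RT = 325 + 110 × 1.4153 = 480.68 ms.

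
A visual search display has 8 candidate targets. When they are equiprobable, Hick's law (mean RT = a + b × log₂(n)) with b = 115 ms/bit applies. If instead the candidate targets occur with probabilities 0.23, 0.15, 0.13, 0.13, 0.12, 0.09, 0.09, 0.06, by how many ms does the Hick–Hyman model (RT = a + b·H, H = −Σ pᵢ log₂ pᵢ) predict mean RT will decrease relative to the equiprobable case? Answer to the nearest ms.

The RT saving is b·ΔH. Equiprobable H₀ = log₂(8) = 3.0000 bits; with the given probabilities H = 2.8994 bits.
b·(H₀ − H) = 115 × (3.0000 − 2.8994) = 11.57 ms.

12 ms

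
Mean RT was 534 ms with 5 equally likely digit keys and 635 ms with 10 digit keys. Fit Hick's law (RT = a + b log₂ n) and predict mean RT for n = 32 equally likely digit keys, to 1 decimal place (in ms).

RT is linear in log₂ n, so two points fix the line:
  b = (635 − 534) / (log₂ 10 − log₂ 5) = 101 / (3.3219 − 2.3219) = 101.000 ms/bit
  a = 534 − 101.000 × 2.3219 = 299.485 ms
Then RT(32) = 299.485 + 101.000 × log₂ 32 = 299.485 + 101.000 × 5 ≈ 804.485 ms.

804.5 ms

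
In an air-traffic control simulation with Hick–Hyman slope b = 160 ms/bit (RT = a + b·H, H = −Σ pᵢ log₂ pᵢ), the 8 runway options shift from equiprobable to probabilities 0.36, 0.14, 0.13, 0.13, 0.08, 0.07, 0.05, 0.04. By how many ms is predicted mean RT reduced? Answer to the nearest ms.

55 ms

Equiprobable entropy H₀ = log₂ 8 = 3.0000 bits.
Skewed entropy H = −Σ pᵢ log₂ pᵢ = 2.6549 bits.
ΔRT = b·(H₀ − H) = 160 × 0.3451 = 55.21 ms.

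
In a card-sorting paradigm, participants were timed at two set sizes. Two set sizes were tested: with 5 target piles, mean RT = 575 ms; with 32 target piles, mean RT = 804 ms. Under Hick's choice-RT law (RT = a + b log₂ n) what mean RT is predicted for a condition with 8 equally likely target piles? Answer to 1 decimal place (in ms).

633.0 ms

Fit slope and intercept:
  b = (804 − 575) / (log₂ 32 − log₂ 5) = 229 / (5 − 2.3219) = 85.509 ms/bit
  a = 575 − 85.509 × 2.3219 = 376.454 ms
Then RT(8) = 376.454 + 85.509 × log₂ 8 = 376.454 + 85.509 × 3 ≈ 632.981 ms.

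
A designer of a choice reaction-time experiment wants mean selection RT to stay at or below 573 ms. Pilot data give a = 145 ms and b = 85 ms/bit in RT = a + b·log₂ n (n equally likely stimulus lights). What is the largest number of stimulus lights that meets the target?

32

Information budget: (573 − 145)/85 = 5.0353 bits, so n ≤ 2^5.0353 = 32.793 → at most 32.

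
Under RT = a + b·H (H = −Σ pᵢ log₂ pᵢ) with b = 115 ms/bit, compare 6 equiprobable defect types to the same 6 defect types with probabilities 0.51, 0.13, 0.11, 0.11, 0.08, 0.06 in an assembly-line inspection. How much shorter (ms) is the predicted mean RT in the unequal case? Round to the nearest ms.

Equiprobable entropy H₀ = log₂ 6 = 2.5850 bits.
Skewed entropy H = −Σ pᵢ log₂ pᵢ = 2.1137 bits.
ΔRT = b·(H₀ − H) = 115 × 0.4713 = 54.20 ms.

54 ms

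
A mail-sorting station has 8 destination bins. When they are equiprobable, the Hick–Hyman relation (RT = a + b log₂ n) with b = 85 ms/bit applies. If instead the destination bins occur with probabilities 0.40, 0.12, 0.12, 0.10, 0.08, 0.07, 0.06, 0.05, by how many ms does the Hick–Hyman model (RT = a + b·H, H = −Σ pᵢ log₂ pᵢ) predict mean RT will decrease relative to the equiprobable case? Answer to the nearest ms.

33 ms

Equiprobable entropy H₀ = log₂ 8 = 3.0000 bits.
Skewed entropy H = −Σ pᵢ log₂ pᵢ = 2.6148 bits.
ΔRT = b·(H₀ − H) = 85 × 0.3852 = 32.74 ms.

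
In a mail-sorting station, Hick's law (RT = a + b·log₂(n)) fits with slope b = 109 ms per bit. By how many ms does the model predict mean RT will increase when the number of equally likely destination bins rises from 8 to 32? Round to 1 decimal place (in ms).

218.0 ms

ΔRT = (a + b log₂ n₂) − (a + b log₂ n₁) = b·(log₂ n₂ − log₂ n₁).
log₂(32) − log₂(8) = log₂(32/8) = log₂(4) = 2.
ΔRT = 109 × 2.0000 = 218.000 ms.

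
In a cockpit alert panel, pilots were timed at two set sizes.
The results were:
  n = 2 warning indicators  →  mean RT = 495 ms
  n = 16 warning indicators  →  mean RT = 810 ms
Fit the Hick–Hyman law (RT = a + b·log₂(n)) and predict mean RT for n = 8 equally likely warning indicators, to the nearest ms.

705 ms

Solve the two-equation system in a and b:
  b = (810 − 495) / (log₂ 16 − log₂ 2) = 315 / (4 − 1) = 105 ms/bit
  a = 495 − 105 × 1 = 390 ms
Then RT(8) = 390 + 105 × log₂ 8 = 390 + 105 × 3 ≈ 705.000 ms.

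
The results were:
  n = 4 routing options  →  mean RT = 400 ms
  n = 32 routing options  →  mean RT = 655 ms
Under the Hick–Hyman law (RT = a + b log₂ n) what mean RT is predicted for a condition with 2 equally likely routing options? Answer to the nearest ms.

With log₂ n on the abscissa the relation is linear; from the two conditions:
  b = (655 − 400) / (log₂ 32 − log₂ 4) = 255 / (5 − 2) = 85 ms/bit
  a = 400 − 85 × 2 = 230 ms
Then RT(2) = 230 + 85 × log₂ 2 = 230 + 85 × 1 ≈ 315.000 ms.

315 ms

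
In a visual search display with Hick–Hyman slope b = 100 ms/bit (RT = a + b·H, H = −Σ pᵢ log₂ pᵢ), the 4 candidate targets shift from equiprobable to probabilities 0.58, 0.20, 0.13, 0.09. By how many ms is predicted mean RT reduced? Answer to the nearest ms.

38 ms

The RT saving is b·ΔH. Equiprobable H₀ = log₂(4) = 2.0000 bits; with the given probabilities H = 1.6155 bits.
b·(H₀ − H) = 100 × (2.0000 − 1.6155) = 38.45 ms.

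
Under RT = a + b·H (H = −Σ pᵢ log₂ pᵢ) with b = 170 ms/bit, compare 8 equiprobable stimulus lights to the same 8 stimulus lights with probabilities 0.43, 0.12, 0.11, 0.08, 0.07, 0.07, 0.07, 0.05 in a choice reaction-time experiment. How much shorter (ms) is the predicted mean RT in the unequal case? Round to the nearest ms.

76 ms

The RT saving is b·ΔH. Equiprobable H₀ = log₂(8) = 3.0000 bits; with the given probabilities H = 2.5542 bits.
b·(H₀ − H) = 170 × (3.0000 − 2.5542) = 75.79 ms.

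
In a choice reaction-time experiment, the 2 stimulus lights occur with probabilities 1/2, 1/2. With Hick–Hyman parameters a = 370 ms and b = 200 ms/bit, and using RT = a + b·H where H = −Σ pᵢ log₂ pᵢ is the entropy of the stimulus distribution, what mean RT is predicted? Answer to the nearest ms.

Each term −pᵢ log₂ pᵢ: 0.5·1 + 0.5·1; summed, H = 1.000 bits.
Mean RT = a + bH = 370 + 200·1.000 = 570.00 ms.

570 ms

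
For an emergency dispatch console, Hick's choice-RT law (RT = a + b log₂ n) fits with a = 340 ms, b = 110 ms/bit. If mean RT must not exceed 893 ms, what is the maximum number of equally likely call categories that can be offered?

Set 340 + 110·log₂ n ≤ 893 → log₂ n ≤ (893 − 340)/110 = 5.0273.
So n ≤ 2^5.0273 = 32.611; the largest integer n is 32.

32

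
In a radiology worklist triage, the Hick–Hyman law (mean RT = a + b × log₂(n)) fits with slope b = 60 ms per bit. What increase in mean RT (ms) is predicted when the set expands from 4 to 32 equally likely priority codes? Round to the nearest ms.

Only the slope matters, since a is common to both: ΔRT = b·log₂(n₂/n₁).
log₂(32) − log₂(4) = log₂(32/4) = log₂(8) = 3.
ΔRT = 60 × 3.0000 = 180.000 ms.

180 ms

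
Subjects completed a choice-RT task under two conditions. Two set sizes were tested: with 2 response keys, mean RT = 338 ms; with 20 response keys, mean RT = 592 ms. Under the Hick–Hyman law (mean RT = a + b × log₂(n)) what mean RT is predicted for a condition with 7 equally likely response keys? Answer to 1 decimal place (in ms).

476.2 ms

Solve the two-equation system in a and b:
  b = (592 − 338) / (log₂ 20 − log₂ 2) = 254 / (4.3219 − 1) = 76.462 ms/bit
  a = 338 − 76.462 × 1 = 261.538 ms
Then RT(7) = 261.538 + 76.462 × log₂ 7 = 261.538 + 76.462 × 2.8074 ≈ 476.193 ms.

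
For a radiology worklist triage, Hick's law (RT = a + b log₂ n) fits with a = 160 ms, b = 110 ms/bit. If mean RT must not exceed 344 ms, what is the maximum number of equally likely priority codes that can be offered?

110·log₂ n ≤ 344 − 160 = 184, giving log₂ n ≤ 1.6727 and n ≤ 3.188. The largest whole number is 3.

3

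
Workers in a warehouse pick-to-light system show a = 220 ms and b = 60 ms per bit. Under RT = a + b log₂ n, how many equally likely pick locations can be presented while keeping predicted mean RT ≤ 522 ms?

Information budget: (522 − 220)/60 = 5.0333 bits, so n ≤ 2^5.0333 = 32.748 → at most 32.

32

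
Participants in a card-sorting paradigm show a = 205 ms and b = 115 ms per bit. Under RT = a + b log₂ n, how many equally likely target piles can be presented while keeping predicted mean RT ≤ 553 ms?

Set 205 + 115·log₂ n ≤ 553 → log₂ n ≤ (553 − 205)/115 = 3.0261.
So n ≤ 2^3.0261 = 8.146; the largest integer n is 8.

8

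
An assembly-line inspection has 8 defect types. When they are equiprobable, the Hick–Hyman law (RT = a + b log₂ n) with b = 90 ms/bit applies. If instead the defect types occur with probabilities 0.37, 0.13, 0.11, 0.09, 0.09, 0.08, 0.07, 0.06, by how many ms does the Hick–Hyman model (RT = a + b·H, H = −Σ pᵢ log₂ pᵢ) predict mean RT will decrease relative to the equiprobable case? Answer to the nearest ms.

Equiprobable entropy H₀ = log₂ 8 = 3.0000 bits.
Skewed entropy H = −Σ pᵢ log₂ pᵢ = 2.6926 bits.
ΔRT = b·(H₀ − H) = 90 × 0.3074 = 27.67 ms.

28 ms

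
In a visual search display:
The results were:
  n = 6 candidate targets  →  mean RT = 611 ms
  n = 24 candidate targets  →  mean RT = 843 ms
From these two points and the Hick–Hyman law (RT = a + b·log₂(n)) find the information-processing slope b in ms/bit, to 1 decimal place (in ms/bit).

116.0 ms/bit

Slope: b = (843 − 611) / (log₂ 24 − log₂ 6) = 232/2.0000 = 116.000 ms/bit.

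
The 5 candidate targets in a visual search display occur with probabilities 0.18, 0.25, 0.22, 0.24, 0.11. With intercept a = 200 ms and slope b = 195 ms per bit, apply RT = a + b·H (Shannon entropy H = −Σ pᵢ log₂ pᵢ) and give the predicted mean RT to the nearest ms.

643 ms

Entropy contributions −pᵢ log₂ pᵢ: 0.4453, 0.5000, 0.4806, 0.4941, 0.3503; sum H = 2.2703 bits.
RT = a + bH = 200 + 195·2.2703 = 642.71 ms.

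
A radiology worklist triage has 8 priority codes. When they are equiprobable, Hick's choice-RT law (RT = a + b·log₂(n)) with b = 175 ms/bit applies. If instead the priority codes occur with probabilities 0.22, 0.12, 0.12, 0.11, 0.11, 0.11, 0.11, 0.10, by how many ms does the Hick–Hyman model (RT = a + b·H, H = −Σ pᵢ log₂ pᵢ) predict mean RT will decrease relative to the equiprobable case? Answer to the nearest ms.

The RT saving is b·ΔH. Equiprobable H₀ = log₂(8) = 3.0000 bits; with the given probabilities H = 2.9480 bits.
b·(H₀ − H) = 175 × (3.0000 − 2.9480) = 9.09 ms.

9 ms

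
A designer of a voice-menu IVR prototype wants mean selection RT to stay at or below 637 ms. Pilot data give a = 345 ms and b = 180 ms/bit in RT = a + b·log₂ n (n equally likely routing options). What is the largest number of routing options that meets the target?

3

Information budget: (637 − 345)/180 = 1.6222 bits, so n ≤ 2^1.6222 = 3.078 → at most 3.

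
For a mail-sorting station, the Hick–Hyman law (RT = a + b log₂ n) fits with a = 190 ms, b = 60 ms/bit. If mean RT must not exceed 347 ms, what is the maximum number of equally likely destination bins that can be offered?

6

Information budget: (347 − 190)/60 = 2.6167 bits, so n ≤ 2^2.6167 = 6.133 → at most 6.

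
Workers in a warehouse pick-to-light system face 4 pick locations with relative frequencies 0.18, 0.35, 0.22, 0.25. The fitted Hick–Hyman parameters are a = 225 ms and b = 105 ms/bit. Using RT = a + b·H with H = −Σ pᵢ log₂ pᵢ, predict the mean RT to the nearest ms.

H = 0.18·log₂(1/0.18) + 0.35·log₂(1/0.35) + 0.22·log₂(1/0.22) + 0.25·log₂(1/0.25) = 1.9560 bits.
RT = 225 + 105 × 1.9560 = 430.38 ms.

430 ms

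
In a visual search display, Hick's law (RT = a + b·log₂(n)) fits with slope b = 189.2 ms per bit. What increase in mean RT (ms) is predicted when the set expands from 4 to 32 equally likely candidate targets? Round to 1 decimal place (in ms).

The intercept a cancels: ΔRT = b·(log₂ n₂ − log₂ n₁) = b·log₂(n₂/n₁).
log₂(32) − log₂(4) = log₂(32/4) = log₂(8) = 3.
ΔRT = 189.2 × 3.0000 = 567.600 ms.

567.6 ms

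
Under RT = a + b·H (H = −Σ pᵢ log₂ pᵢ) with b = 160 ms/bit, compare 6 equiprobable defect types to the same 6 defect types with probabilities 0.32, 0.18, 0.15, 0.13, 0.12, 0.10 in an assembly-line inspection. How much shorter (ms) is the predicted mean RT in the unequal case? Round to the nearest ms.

The RT saving is b·ΔH. Equiprobable H₀ = log₂(6) = 2.5850 bits; with the given probabilities H = 2.4638 bits.
b·(H₀ − H) = 160 × (2.5850 − 2.4638) = 19.39 ms.

19 ms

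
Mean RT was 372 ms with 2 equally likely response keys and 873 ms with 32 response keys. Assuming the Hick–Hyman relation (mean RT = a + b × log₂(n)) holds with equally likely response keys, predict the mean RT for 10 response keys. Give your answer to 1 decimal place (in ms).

662.8 ms

Solve the two-equation system in a and b:
  b = (873 − 372) / (log₂ 32 − log₂ 2) = 501 / (5 − 1) = 125.250 ms/bit
  a = 372 − 125.250 × 1 = 246.750 ms
Then RT(10) = 246.750 + 125.250 × log₂ 10 = 246.750 + 125.250 × 3.3219 ≈ 662.821 ms.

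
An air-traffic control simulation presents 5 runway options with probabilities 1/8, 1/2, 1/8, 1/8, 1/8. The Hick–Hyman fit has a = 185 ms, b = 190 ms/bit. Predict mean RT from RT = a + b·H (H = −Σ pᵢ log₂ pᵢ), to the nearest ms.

Each term −pᵢ log₂ pᵢ: 0.125·3 + 0.5·1 + 0.125·3 + 0.125·3 + 0.125·3; summed, H = 2.000 bits.
Mean RT = a + bH = 185 + 190·2.000 = 565.00 ms.

565 ms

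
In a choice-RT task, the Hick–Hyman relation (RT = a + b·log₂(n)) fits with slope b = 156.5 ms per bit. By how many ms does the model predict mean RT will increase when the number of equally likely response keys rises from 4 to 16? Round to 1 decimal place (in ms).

ΔRT = (a + b log₂ n₂) − (a + b log₂ n₁) = b·(log₂ n₂ − log₂ n₁).
log₂(16) − log₂(4) = log₂(16/4) = log₂(4) = 2.
ΔRT = 156.5 × 2.0000 = 313.000 ms.

313.0 ms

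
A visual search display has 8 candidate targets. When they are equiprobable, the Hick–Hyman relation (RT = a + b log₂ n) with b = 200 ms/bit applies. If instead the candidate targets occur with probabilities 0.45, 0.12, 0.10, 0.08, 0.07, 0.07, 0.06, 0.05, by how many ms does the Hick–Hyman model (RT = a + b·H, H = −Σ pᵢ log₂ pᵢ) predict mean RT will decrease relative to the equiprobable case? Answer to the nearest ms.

99 ms

Equiprobable entropy H₀ = log₂ 8 = 3.0000 bits.
Skewed entropy H = −Σ pᵢ log₂ pᵢ = 2.5059 bits.
ΔRT = b·(H₀ − H) = 200 × 0.4941 = 98.82 ms.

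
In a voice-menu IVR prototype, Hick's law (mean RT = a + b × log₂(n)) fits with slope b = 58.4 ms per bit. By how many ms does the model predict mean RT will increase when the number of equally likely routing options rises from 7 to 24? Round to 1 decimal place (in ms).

ΔRT = (a + b log₂ n₂) − (a + b log₂ n₁) = b·(log₂ n₂ − log₂ n₁).
log₂(24) − log₂(7) = 4.5850 − 2.8074 = 1.7776.
ΔRT = 58.4 × 1.7776 = 103.812 ms.

103.8 ms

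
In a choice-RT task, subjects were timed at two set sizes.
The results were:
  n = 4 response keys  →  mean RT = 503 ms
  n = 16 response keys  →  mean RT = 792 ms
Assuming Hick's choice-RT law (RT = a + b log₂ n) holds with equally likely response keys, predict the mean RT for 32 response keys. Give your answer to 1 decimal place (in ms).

936.5 ms

With log₂ n on the abscissa the relation is linear; from the two conditions:
  b = (792 − 503) / (log₂ 16 − log₂ 4) = 289 / (4 − 2) = 144.500 ms/bit
  a = 503 − 144.500 × 2 = 214.000 ms
Then RT(32) = 214.000 + 144.500 × log₂ 32 = 214.000 + 144.500 × 5 ≈ 936.500 ms.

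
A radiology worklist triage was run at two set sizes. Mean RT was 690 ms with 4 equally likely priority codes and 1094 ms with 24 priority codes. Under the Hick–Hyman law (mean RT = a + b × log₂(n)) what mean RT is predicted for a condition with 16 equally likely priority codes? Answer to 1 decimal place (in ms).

1002.6 ms

Fit slope and intercept:
  b = (1094 − 690) / (log₂ 24 − log₂ 4) = 404 / (4.5850 − 2) = 156.289 ms/bit
  a = 690 − 156.289 × 2 = 377.423 ms
Then RT(16) = 377.423 + 156.289 × log₂ 16 = 377.423 + 156.289 × 4 ≈ 1002.577 ms.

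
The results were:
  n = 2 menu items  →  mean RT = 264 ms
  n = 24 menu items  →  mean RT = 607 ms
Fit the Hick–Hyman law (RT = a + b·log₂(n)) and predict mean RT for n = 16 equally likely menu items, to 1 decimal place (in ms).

551.0 ms

Fit slope and intercept:
  b = (607 − 264) / (log₂ 24 − log₂ 2) = 343 / (4.5850 − 1) = 95.677 ms/bit
  a = 264 − 95.677 × 1 = 168.323 ms
Then RT(16) = 168.323 + 95.677 × log₂ 16 = 168.323 + 95.677 × 4 ≈ 551.032 ms.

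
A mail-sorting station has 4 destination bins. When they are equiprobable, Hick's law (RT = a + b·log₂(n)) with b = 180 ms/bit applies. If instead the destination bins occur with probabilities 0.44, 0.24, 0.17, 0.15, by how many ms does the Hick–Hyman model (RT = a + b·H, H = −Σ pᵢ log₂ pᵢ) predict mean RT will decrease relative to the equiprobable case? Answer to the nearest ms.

Equiprobable entropy H₀ = log₂ 4 = 2.0000 bits.
Skewed entropy H = −Σ pᵢ log₂ pᵢ = 1.8604 bits.
ΔRT = b·(H₀ − H) = 180 × 0.1396 = 25.13 ms.

25 ms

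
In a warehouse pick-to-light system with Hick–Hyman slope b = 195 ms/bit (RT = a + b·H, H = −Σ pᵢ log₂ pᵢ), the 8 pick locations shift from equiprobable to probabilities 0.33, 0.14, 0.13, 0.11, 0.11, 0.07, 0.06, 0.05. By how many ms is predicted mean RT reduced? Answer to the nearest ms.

51 ms

Equiprobable entropy H₀ = log₂ 8 = 3.0000 bits.
Skewed entropy H = −Σ pᵢ log₂ pᵢ = 2.7363 bits.
ΔRT = b·(H₀ − H) = 195 × 0.2637 = 51.41 ms.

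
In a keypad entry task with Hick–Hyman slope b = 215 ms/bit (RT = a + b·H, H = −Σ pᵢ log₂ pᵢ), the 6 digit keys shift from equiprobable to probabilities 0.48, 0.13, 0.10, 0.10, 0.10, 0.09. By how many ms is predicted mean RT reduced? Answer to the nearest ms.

The RT saving is b·ΔH. Equiprobable H₀ = log₂(6) = 2.5850 bits; with the given probabilities H = 2.2001 bits.
b·(H₀ − H) = 215 × (2.5850 − 2.2001) = 82.74 ms.

83 ms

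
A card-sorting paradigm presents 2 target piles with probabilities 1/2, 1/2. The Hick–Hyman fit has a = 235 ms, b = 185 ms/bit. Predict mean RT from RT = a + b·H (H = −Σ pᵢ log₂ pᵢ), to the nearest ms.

420 ms

Each term −pᵢ log₂ pᵢ: 0.5·1 + 0.5·1; summed, H = 1.000 bits.
Mean RT = a + bH = 235 + 185·1.000 = 420.00 ms.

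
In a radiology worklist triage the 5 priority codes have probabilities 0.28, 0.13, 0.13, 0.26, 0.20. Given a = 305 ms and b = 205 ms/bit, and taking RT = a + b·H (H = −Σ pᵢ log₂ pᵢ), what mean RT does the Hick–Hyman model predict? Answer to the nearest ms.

H = 0.28·log₂(1/0.28) + 0.13·log₂(1/0.13) + 0.13·log₂(1/0.13) + 0.26·log₂(1/0.26) + 0.20·log₂(1/0.20) = 2.2492 bits.
RT = 305 + 205 × 2.2492 = 766.08 ms.

766 ms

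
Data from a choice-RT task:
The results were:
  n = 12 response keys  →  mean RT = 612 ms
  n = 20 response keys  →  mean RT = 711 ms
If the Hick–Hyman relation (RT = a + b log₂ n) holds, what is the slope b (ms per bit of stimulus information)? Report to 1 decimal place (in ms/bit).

Slope: b = (711 − 612) / (log₂ 20 − log₂ 12) = 99/0.7370 = 134.335 ms/bit.

134.3 ms/bit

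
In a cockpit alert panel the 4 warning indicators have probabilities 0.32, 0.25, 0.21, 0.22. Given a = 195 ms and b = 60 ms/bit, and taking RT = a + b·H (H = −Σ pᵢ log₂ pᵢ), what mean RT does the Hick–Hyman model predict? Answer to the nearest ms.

Entropy contributions −pᵢ log₂ pᵢ: 0.5260, 0.5000, 0.4728, 0.4806; sum H = 1.9794 bits.
RT = a + bH = 195 + 60·1.9794 = 313.77 ms.

314 ms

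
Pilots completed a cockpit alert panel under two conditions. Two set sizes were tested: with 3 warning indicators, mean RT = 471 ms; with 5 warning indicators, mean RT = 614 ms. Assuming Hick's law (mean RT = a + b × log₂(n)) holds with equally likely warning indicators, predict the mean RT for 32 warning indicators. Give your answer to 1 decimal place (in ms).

RT is linear in log₂ n, so two points fix the line:
  b = (614 − 471) / (log₂ 5 − log₂ 3) = 143 / (2.3219 − 1.5850) = 194.039 ms/bit
  a = 471 − 194.039 × 1.5850 = 163.456 ms
Then RT(32) = 163.456 + 194.039 × log₂ 32 = 163.456 + 194.039 × 5 ≈ 1133.650 ms.

1133.7 ms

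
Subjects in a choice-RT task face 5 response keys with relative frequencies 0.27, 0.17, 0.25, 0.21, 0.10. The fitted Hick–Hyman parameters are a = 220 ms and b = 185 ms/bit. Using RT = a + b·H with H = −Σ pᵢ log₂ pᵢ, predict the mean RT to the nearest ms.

H = 0.27·log₂(1/0.27) + 0.17·log₂(1/0.17) + 0.25·log₂(1/0.25) + 0.21·log₂(1/0.21) + 0.10·log₂(1/0.10) = 2.2496 bits.
RT = 220 + 185 × 2.2496 = 636.18 ms.

636 ms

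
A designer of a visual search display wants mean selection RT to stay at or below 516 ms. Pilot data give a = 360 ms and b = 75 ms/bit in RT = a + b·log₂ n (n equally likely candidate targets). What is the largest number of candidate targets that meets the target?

4

75·log₂ n ≤ 516 − 360 = 156, giving log₂ n ≤ 2.0800 and n ≤ 4.228. The largest whole number is 4.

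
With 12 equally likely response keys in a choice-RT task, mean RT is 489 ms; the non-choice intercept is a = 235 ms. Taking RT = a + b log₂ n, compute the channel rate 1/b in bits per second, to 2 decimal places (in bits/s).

Choice component = 489 − 235 = 254 ms over log₂(12) = 3.5850 bits.
b = 254 / 3.5850 = 70.852 ms/bit, so 1/b = 14.114 bits/s.

14.11 bits/s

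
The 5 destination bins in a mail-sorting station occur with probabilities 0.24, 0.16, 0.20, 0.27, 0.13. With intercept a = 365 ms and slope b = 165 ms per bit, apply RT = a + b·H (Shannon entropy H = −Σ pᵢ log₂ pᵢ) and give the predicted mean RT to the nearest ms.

H = 0.24·log₂(1/0.24) + 0.16·log₂(1/0.16) + 0.20·log₂(1/0.20) + 0.27·log₂(1/0.27) + 0.13·log₂(1/0.13) = 2.2742 bits.
RT = 365 + 165 × 2.2742 = 740.24 ms.

740 ms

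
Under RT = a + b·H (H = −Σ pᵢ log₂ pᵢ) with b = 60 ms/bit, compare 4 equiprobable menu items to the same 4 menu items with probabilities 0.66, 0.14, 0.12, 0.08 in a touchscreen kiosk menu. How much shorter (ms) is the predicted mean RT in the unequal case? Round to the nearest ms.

33 ms

The RT saving is b·ΔH. Equiprobable H₀ = log₂(4) = 2.0000 bits; with the given probabilities H = 1.4513 bits.
b·(H₀ − H) = 60 × (2.0000 − 1.4513) = 32.92 ms.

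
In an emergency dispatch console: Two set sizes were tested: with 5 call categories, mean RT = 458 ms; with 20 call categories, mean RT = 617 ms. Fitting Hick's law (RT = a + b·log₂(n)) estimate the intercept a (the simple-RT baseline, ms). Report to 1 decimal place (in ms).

b = (RT₂ − RT₁)/(log₂ n₂ − log₂ n₁) = (617 − 458)/(4.3219 − 2.3219) = 79.500 ms/bit.
Intercept: a = 458 − 79.500·log₂(5) = 273.407 ms.

273.4 ms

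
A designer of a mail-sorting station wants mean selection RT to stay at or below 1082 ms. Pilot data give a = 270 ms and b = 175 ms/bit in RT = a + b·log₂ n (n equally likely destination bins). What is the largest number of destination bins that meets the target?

24

Information budget: (1082 − 270)/175 = 4.6400 bits, so n ≤ 2^4.6400 = 24.933 → at most 24.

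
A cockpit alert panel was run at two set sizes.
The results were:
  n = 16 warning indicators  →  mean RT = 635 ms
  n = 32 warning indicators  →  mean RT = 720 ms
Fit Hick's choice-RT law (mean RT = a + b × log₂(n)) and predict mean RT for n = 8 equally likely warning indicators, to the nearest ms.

550 ms

Fit slope and intercept:
  b = (720 − 635) / (log₂ 32 − log₂ 16) = 85 / (5 − 4) = 85 ms/bit
  a = 635 − 85 × 4 = 295 ms
Then RT(8) = 295 + 85 × log₂ 8 = 295 + 85 × 3 ≈ 550.000 ms.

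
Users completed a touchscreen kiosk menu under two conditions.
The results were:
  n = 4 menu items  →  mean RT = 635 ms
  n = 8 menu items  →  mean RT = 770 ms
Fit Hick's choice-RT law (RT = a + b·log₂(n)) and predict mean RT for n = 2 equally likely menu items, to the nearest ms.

500 ms

With log₂ n on the abscissa the relation is linear; from the two conditions:
  b = (770 − 635) / (log₂ 8 − log₂ 4) = 135 / (3 − 2) = 135 ms/bit
  a = 635 − 135 × 2 = 365 ms
Then RT(2) = 365 + 135 × log₂ 2 = 365 + 135 × 1 ≈ 500.000 ms.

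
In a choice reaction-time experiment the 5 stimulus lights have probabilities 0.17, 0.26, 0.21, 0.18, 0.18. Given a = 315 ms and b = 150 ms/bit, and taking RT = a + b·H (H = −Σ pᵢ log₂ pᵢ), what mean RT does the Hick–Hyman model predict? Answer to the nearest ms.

H = 0.17·log₂(1/0.17) + 0.26·log₂(1/0.26) + 0.21·log₂(1/0.21) + 0.18·log₂(1/0.18) + 0.18·log₂(1/0.18) = 2.3033 bits.
RT = 315 + 150 × 2.3033 = 660.50 ms.

660 ms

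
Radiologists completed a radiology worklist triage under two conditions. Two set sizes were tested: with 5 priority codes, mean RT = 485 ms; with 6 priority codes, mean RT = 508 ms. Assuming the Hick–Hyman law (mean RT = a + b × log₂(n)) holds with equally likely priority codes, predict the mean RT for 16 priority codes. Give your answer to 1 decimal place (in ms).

631.7 ms

RT is linear in log₂ n, so two points fix the line:
  b = (508 − 485) / (log₂ 6 − log₂ 5) = 23 / (2.5850 − 2.3219) = 87.441 ms/bit
  a = 485 − 87.441 × 2.3219 = 281.968 ms
Then RT(16) = 281.968 + 87.441 × log₂ 16 = 281.968 + 87.441 × 4 ≈ 631.732 ms.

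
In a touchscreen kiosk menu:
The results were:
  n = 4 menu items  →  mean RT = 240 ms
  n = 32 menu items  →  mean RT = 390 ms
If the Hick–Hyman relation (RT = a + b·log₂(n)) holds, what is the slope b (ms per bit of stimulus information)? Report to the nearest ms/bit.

50 ms/bit

The slope on a log₂ axis is (390 − 240) / (5 − 2) = 50 ms/bit.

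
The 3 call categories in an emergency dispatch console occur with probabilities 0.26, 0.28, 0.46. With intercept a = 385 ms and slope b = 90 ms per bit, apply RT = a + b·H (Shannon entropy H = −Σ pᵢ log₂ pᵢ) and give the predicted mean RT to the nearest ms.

Entropy contributions −pᵢ log₂ pᵢ: 0.5053, 0.5142, 0.5153; sum H = 1.5348 bits.
RT = a + bH = 385 + 90·1.5348 = 523.14 ms.

523 ms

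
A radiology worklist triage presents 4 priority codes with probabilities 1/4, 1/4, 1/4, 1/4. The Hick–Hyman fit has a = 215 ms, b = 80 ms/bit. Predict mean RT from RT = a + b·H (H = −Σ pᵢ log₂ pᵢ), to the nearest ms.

Each term −pᵢ log₂ pᵢ: 0.25·2 + 0.25·2 + 0.25·2 + 0.25·2; summed, H = 2.000 bits.
Mean RT = a + bH = 215 + 80·2.000 = 375.00 ms.

375 ms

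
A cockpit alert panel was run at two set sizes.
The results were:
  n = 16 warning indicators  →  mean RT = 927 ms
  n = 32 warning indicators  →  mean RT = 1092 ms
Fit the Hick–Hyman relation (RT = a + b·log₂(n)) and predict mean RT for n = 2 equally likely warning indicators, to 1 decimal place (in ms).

Fit slope and intercept:
  b = (1092 − 927) / (log₂ 32 − log₂ 16) = 165 / (5 − 4) = 165.000 ms/bit
  a = 927 − 165.000 × 4 = 267.000 ms
Then RT(2) = 267.000 + 165.000 × log₂ 2 = 267.000 + 165.000 × 1 ≈ 432.000 ms.

432.0 ms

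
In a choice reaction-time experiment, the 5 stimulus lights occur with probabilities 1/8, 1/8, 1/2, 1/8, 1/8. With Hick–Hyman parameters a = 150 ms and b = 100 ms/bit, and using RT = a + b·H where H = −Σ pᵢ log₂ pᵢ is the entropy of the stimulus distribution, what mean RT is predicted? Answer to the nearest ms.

H = −Σ pᵢ log₂ pᵢ = 0.125·3 + 0.125·3 + 0.5·1 + 0.125·3 + 0.125·3 = 2.000 bits.
RT = 150 + 100 × 2.000 = 350.00 ms.

350 ms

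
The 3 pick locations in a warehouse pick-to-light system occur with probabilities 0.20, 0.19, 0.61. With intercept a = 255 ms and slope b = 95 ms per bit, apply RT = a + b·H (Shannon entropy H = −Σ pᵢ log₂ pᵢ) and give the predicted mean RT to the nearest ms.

384 ms

H = 0.20·log₂(1/0.20) + 0.19·log₂(1/0.19) + 0.61·log₂(1/0.61) = 1.3546 bits.
RT = 255 + 95 × 1.3546 = 383.69 ms.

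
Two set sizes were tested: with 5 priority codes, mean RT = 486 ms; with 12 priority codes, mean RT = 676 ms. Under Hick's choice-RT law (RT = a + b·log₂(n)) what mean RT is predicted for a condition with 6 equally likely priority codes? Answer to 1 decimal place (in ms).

525.6 ms

Fit slope and intercept:
  b = (676 − 486) / (log₂ 12 − log₂ 5) = 190 / (3.5850 − 2.3219) = 150.431 ms/bit
  a = 486 − 150.431 × 2.3219 = 136.709 ms
Then RT(6) = 136.709 + 150.431 × log₂ 6 = 136.709 + 150.431 × 2.5850 ≈ 525.569 ms.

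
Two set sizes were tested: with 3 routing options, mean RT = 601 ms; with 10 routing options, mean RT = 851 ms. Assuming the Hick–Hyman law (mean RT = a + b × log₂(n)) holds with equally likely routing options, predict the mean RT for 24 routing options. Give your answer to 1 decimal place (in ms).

1032.8 ms

RT is linear in log₂ n, so two points fix the line:
  b = (851 − 601) / (log₂ 10 − log₂ 3) = 250 / (3.3219 − 1.5850) = 143.929 ms/bit
  a = 601 − 143.929 × 1.5850 = 372.878 ms
Then RT(24) = 372.878 + 143.929 × log₂ 24 = 372.878 + 143.929 × 4.5850 ≈ 1032.787 ms.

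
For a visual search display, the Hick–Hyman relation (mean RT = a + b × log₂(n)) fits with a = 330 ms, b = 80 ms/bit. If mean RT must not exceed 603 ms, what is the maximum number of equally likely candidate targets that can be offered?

Information budget: (603 − 330)/80 = 3.4125 bits, so n ≤ 2^3.4125 = 10.648 → at most 10.

10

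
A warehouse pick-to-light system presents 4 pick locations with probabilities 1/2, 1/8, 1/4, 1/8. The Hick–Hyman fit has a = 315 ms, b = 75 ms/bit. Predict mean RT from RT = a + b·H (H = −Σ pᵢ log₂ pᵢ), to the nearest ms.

Each term −pᵢ log₂ pᵢ: 0.5·1 + 0.125·3 + 0.25·2 + 0.125·3; summed, H = 1.750 bits.
Mean RT = a + bH = 315 + 75·1.750 = 446.25 ms.

446 ms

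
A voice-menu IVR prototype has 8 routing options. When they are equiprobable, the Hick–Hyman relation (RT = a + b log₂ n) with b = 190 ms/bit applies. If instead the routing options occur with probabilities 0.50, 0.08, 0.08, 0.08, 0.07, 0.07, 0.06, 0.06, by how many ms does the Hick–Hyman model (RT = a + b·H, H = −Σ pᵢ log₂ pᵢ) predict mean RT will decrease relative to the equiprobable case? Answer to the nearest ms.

114 ms

Equiprobable entropy H₀ = log₂ 8 = 3.0000 bits.
Skewed entropy H = −Σ pᵢ log₂ pᵢ = 2.3987 bits.
ΔRT = b·(H₀ − H) = 190 × 0.6013 = 114.25 ms.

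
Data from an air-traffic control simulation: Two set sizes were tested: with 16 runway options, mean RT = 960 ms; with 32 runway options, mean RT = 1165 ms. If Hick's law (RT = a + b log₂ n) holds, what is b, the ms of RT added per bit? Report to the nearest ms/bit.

205 ms/bit

Slope: b = (1165 − 960) / (log₂ 32 − log₂ 16) = 205/1.0000 = 205 ms/bit.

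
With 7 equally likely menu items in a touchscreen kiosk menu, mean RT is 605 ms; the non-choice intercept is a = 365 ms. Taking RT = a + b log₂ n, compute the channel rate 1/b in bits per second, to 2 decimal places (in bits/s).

11.70 bits/s

Choice component = 605 − 365 = 240 ms over log₂(7) = 2.8074 bits.
b = 240 / 2.8074 = 85.490 ms/bit, so 1/b = 11.697 bits/s.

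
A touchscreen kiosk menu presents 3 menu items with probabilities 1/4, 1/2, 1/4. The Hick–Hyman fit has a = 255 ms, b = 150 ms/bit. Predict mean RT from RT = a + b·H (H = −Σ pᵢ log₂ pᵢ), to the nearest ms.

480 ms

H = −Σ pᵢ log₂ pᵢ = 0.25·2 + 0.5·1 + 0.25·2 = 1.500 bits.
RT = 255 + 150 × 1.500 = 480.00 ms.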